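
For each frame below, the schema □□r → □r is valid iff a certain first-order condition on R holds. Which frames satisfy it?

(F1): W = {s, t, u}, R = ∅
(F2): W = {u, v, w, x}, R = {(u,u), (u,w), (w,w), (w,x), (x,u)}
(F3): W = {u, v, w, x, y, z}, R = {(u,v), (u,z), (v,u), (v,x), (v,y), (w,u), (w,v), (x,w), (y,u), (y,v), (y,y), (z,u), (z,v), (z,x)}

The schema corresponds to density: ∀x ∀y (Rxy → ∃z (Rxz ∧ Rzy)).
(F1): condition met.
(F2): condition met.
(F3): fails — Ruz but no t with Rut and Rtz.
Valid on: (F1), (F2).

(F1), (F2)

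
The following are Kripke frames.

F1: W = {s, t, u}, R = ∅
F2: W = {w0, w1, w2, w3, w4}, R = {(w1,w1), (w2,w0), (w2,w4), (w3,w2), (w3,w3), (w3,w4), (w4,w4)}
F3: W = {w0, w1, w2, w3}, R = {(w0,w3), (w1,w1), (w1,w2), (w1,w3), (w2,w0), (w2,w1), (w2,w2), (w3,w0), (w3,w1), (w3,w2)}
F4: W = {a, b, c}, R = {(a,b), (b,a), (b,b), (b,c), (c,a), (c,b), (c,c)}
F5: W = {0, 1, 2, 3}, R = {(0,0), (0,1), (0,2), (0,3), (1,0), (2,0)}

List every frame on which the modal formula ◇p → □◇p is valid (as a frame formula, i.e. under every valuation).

F1

The schema corresponds to the Euclidean property: ∀x ∀y ∀z (Rxy ∧ Rxz → Ryz).
F1: holds.
F2: fails — Rw2w4 and Rw2w0 but not Rw4w0.
F3: fails — Rw0w3 and Rw0w3 but not Rw3w3.
F4: fails — Rba and Rbc but not Rac.
F5: fails — R02 and R02 but not R22.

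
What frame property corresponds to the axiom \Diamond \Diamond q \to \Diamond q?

This schema is equivalent to the 4 axiom □q → □□q.
It corresponds to transitivity: \forall x \forall y \forall z (Rxy \wedge Ryz \to Rxz).

Transitivity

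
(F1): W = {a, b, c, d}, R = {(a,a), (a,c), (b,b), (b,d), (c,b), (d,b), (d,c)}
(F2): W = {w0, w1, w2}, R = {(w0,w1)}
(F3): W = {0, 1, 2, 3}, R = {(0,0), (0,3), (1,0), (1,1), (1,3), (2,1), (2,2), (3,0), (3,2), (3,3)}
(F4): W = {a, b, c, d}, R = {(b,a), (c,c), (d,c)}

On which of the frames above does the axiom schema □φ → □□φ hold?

(F2), (F4)

This is the axiom for transitivity; its first-order frame correspondent is ∀x ∀y ∀z (Rxy ∧ Ryz → Rxz).
(F1): fails — Rcb and Rbd but not Rcd.
(F2): satisfies the condition.
(F3): fails — R32 and R21 but not R31.
(F4): satisfies the condition.
Valid on: (F2), (F4).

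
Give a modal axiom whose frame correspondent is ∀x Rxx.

□r → r

This is reflexivity; the standard corresponding axiom is T: □r → r.
Suppose □r→r is valid. At any x set V(r)={w : Rxw}. Then □r holds at x, so r holds at x, i.e. Rxx.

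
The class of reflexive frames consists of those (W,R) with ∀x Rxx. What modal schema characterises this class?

□q → q

This is reflexivity; the standard corresponding axiom is T: □q → q.
Suppose □q→q is valid. At any x set V(q)={w : Rxw}. Then □q holds at x, so q holds at x, i.e. Rxx.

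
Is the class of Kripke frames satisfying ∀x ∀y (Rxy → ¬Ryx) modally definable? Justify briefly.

No — not modally definable

Modal frame validity is preserved under surjective bounded morphisms.
The 3-cycle (worlds 0,1,2 with 0→1→2→0) is asymmetric. Mapping every world to a single reflexive point • is a surjective bounded morphism, and the reflexive point is not asymmetric (R•• but asymmetry requires ¬R••).
So the class is not modally definable.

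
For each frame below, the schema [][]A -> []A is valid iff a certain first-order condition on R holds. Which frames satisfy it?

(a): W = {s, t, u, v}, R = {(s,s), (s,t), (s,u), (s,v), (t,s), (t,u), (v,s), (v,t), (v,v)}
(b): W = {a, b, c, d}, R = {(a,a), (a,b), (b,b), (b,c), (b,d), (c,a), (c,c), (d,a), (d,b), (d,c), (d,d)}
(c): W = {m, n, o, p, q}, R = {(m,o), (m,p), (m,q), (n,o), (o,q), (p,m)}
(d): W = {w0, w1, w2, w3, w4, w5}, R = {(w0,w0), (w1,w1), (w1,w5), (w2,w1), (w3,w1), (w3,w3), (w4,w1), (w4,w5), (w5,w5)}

This is the axiom for density; its first-order frame correspondent is forall x forall y (Rxy -> exists z (Rxz & Rzy)).
(a): satisfies the condition.
(b): satisfies the condition.
(c): fails — Rpm but no z with Rpz and Rzm.
(d): satisfies the condition.
Valid on: (a), (b), (d).

(a), (b), (d)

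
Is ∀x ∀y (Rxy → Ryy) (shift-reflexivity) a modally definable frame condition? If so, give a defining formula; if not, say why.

Yes: it is shift-reflexivity, defined by the T□ schema □(□q → q).
Suppose □(□q→q) is valid. Take Rxy and set V(q)={w : Ryw}. Then at y, □q holds; since □(□q→q) at x, □q→q at y, so q at y, i.e. Ryy.

Yes, by □(□q → q)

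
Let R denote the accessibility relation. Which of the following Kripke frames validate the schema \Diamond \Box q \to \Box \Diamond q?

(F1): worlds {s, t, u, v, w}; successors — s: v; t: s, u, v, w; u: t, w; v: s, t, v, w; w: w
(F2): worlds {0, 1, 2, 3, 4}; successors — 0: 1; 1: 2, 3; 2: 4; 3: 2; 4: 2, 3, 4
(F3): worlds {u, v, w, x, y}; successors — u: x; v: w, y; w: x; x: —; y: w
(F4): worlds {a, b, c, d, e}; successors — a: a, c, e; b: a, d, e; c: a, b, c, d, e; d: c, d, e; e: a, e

This is the axiom for convergence; its first-order frame correspondent is \forall x \forall y \forall z (Rxy \wedge Rxz \to \exists w (Ryw \wedge Rzw)).
(F1): fails — Rts and Rtw but s and w have no common successor.
(F2): fails — R12 and R13 but 2 and 3 have no common successor.
(F3): fails — Rux and Rux but x and x have no common successor.
(F4): condition met.

(F4)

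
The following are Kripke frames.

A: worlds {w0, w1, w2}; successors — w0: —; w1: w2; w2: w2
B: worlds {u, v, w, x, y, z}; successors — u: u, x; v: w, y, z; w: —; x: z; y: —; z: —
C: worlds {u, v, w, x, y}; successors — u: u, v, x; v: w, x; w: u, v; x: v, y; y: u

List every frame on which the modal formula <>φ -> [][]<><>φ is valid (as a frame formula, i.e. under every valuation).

A

The schema corresponds to a generalized confluence (Geach) condition: forall x forall y forall z ((xRy & x R^2 z) -> exists w (y = w & z R^2 w)).
A: satisfies the condition.
B: fails — uRu, uR²x but no t with u=t and xR²t.
C: fails — uRv, uR²x but no t with v=t and xR²t.
Valid on: A.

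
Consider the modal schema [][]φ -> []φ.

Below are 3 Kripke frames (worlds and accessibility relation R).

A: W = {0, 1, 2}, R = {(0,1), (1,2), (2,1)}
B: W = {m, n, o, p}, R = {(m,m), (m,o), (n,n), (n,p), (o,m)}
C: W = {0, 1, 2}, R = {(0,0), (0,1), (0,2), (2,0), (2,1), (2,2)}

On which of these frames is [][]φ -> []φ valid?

B, C

This is the axiom for density; its first-order frame correspondent is forall x forall y (Rxy -> exists z (Rxz & Rzy)).
A: fails — R12 but no z with R1z and Rz2.
B: satisfies the condition.
C: satisfies the condition.
Valid on: B, C.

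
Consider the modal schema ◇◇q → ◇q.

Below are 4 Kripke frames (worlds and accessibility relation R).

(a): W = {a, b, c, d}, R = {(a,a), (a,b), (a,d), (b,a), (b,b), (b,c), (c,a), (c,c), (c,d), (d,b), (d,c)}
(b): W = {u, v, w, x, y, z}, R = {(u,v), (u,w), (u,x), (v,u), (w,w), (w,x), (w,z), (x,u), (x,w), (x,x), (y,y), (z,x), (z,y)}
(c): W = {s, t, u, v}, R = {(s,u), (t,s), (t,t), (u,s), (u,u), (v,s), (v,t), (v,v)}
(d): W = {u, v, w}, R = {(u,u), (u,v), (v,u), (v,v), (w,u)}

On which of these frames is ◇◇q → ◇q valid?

The schema corresponds to transitivity: ∀x ∀y ∀z (Rxy ∧ Ryz → Rxz).
(a): fails — Rbc and Rcd but not Rbd.
(b): fails — Ruv and Rvu but not Ruu.
(c): fails — Rts and Rsu but not Rtu.
(d): fails — Rwu and Ruv but not Rwv.

none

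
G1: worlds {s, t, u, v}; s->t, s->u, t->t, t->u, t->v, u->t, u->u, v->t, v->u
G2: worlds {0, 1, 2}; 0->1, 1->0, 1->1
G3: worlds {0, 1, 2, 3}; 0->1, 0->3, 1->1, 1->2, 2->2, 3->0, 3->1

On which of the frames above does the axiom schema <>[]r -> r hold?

The schema corresponds to symmetry: forall x forall y (Rxy -> Ryx).
G1: fails — Rvu but not Ruv.
G2: holds.
G3: fails — R31 but not R13.
Valid on: G2.

G2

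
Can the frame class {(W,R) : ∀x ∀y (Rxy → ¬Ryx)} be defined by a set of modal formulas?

Modal frame validity is preserved under surjective bounded morphisms.
The 5-cycle (worlds a,b,c,d,e with a→b→c→d→e→a) is asymmetric. Mapping every world to a single reflexive point • is a surjective bounded morphism, and the reflexive point is not asymmetric (R•• but asymmetry requires ¬R••).
So no modal formula (or set of formulas) defines exactly the asymmetric frames.

Not definable by any modal formula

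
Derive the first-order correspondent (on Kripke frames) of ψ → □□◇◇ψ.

This is a Sahlqvist (Geach-type) schema ◇^0□^0ψ → □^2◇^2ψ.
Minimal-valuation argument: fix x; take any y with xR^0y and any z with xR^2z. Set V(ψ) to the set of worlds R-reachable from y in exactly 0 steps. Then □^0ψ holds at y, so the antecedent holds at x; validity forces ◇^2ψ at z, giving a w with zR^2w and yR^0w.
First-order correspondent: ∀x ∀z (xR²z → ∃w (x = w ∧ zR²w)).

∀x ∀z (xR²z → ∃w (x = w ∧ zR²w))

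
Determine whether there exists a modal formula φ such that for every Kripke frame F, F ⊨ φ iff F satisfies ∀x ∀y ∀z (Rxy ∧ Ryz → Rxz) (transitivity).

Yes: it is transitivity, defined by the 4 schema □q → □□q.

Yes — defined by □q → □□q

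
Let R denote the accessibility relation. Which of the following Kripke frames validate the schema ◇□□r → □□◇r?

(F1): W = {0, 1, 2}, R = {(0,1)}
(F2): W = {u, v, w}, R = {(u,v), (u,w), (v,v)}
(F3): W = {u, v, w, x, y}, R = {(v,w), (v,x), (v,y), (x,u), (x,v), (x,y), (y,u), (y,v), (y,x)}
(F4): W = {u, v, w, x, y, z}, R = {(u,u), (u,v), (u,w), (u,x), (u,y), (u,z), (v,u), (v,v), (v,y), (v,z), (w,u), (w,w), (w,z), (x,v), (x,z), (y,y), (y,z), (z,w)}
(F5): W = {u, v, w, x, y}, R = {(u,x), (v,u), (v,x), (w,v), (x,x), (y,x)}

(F1), (F4), (F5)

The schema corresponds to a generalized confluence (Geach) condition: ∀x ∀y ∀z ((xRy ∧ xR²z) → ∃w (yR²w ∧ zRw)).
(F1): satisfies the condition.
(F2): fails — uRw, uR²v but no t with wR²t and vRt.
(F3): fails — vRw, vR²u but no t with wR²t and uRt.
(F4): satisfies the condition.
(F5): satisfies the condition.
Valid on: (F1), (F4), (F5).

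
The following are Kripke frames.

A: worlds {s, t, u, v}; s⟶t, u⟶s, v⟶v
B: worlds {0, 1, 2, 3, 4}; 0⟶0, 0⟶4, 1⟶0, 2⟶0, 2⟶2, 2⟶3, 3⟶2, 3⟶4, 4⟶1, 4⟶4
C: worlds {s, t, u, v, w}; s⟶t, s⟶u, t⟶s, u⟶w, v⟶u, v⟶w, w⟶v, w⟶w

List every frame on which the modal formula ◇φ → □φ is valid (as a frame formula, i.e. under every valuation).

The schema corresponds to partial functionality: ∀x ∀y ∀z (Rxy ∧ Rxz → y = z).
A: satisfies the condition.
B: fails — 0 sees both 0 and 4.
C: fails — s sees both t and u.
Valid on: A.

A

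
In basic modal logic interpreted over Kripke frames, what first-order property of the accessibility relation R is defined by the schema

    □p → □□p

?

This is the 4 axiom.
Its frame correspondent is transitivity — ∀x ∀y ∀z (Rxy ∧ Ryz → Rxz).

transitivity: ∀x ∀y ∀z (Rxy ∧ Ryz → Rxz)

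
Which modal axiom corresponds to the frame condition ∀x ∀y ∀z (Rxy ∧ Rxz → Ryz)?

◇p → □◇p

The condition is the Euclidean property. The 5 schema ◇p → □◇p defines it.
Suppose ◇p→□◇p is valid. Take Rxy, Rxz and set V(p)={y}. Then ◇p at x, so □◇p at x, so ◇p at z, so some w with Rzw has p; w=y, i.e. Rzy. By symmetry of the argument, Ryz.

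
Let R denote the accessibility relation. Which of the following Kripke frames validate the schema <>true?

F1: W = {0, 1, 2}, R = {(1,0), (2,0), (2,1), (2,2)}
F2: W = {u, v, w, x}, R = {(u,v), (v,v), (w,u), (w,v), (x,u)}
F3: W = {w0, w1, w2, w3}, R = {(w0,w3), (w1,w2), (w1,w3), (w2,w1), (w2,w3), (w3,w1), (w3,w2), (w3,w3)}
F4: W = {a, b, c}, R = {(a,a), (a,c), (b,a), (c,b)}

F2, F3, F4

The schema corresponds to seriality: forall x exists y Rxy.
F1: fails — world 0 has no successor.
F2: ✓.
F3: ✓.
F4: ✓.
Valid on: F2, F3, F4.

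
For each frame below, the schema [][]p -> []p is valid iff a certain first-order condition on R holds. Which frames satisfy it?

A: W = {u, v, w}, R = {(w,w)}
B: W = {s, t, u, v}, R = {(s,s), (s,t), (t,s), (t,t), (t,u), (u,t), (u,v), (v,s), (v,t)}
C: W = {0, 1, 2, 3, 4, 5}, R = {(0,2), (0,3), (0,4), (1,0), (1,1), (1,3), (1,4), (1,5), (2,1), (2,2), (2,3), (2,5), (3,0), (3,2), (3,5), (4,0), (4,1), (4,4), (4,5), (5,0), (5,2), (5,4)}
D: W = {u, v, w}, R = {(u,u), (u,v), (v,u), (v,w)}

The schema corresponds to density: forall x forall y (Rxy -> exists z (Rxz & Rzy)).
A: holds.
B: fails — Ruv but no z with Ruz and Rzv.
C: holds.
D: fails — Rvw but no z with Rvz and Rzw.
Valid on: A, C.

A, C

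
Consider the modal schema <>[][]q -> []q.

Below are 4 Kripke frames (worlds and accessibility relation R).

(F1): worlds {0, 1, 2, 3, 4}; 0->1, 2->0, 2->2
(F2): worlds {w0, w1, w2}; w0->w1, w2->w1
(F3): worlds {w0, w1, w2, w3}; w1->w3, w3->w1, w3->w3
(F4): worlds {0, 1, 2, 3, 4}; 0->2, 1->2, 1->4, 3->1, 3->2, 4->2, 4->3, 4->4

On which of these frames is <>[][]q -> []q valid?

(F3)

The schema corresponds to a generalized confluence (Geach) condition: forall x forall y forall z ((xRy & xRz) -> exists w (y R^2 w & z = w)).
(F1): fails — 0R1, 0R1 but no w with 1R²w and 1=w.
(F2): fails — w0Rw1, w0Rw1 but no w with w1R²w and w1=w.
(F3): condition met.
(F4): fails — 0R2, 0R2 but no w with 2R²w and 2=w.
Valid on: (F3).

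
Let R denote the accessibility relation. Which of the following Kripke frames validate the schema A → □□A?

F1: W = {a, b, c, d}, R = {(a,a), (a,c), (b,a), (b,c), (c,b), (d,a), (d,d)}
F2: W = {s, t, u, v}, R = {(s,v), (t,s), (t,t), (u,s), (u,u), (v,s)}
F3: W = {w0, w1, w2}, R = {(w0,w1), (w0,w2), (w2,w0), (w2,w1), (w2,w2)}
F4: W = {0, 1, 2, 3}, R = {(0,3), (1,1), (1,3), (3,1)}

none

This is the axiom for a generalized confluence (Geach) condition; its first-order frame correspondent is ∀x ∀z (xR²z → ∃w (x = w ∧ z = w)).
F1: fails — aR²b but a ≠ b.
F2: fails — tR²s but t ≠ s.
F3: fails — w0R²w1 but w0 ≠ w1.
F4: fails — 0R²1 but 0 ≠ 1.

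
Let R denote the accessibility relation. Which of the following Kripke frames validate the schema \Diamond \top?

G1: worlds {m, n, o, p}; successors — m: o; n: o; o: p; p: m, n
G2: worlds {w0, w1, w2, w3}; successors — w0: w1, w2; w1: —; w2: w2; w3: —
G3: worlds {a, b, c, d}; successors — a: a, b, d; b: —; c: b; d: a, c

Frame correspondent (Sahlqvist): \forall x \exists y Rxy — i.e. seriality.
G1: condition met.
G2: fails — world w1 has no successor.
G3: fails — world b has no successor.

G1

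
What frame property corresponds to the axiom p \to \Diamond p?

reflexivity

Equivalently (dual form): □p → p.
Suppose □p→p is valid. At any x set V(p)={w : Rxw}. Then □p holds at x, so p holds at x, i.e. Rxx.
Conversely, on a frame with reflexivity the schema holds at every world under every valuation.
Frame condition: \forall x Rxx.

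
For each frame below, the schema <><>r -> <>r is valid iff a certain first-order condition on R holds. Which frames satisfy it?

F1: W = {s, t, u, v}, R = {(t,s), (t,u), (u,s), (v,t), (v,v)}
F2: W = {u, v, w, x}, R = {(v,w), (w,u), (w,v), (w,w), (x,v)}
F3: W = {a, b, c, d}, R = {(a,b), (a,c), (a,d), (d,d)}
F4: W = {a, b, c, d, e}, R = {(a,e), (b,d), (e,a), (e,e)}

Frame correspondent (Sahlqvist): forall x forall y forall z (Rxy & Ryz -> Rxz) — i.e. transitivity.
F1: fails — Rvt and Rts but not Rvs.
F2: fails — Rvw and Rwu but not Rvu.
F3: holds.
F4: fails — Rae and Rea but not Raa.
Valid on: F3.

F3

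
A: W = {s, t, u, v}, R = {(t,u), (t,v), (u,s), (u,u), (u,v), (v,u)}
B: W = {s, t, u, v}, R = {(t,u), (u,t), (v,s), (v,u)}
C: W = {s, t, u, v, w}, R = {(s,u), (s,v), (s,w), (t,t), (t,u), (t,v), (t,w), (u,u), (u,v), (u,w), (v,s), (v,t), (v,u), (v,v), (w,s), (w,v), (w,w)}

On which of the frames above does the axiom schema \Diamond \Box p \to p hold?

The schema corresponds to a generalized confluence (Geach) condition: \forall x \forall y (xRy \to \exists w (yRw \wedge x = w)).
A: fails — tRu but no w with uRw and t=w.
B: fails — vRs but no w with sRw and v=w.
C: fails — sRu but no w* with uRw* and s=w*.

none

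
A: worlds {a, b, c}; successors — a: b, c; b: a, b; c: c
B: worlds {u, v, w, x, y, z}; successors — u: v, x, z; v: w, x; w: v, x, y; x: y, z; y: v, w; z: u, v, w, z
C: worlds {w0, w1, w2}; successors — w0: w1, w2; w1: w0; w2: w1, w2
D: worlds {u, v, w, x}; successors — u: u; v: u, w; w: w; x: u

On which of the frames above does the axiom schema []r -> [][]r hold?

Frame correspondent (Sahlqvist): forall x forall y forall z (Rxy & Ryz -> Rxz) — i.e. transitivity.
A: fails — Rab and Rba but not Raa.
B: fails — Ruv and Rvw but not Ruw.
C: fails — Rw1w0 and Rw0w1 but not Rw1w1.
D: holds.
Valid on: D.

D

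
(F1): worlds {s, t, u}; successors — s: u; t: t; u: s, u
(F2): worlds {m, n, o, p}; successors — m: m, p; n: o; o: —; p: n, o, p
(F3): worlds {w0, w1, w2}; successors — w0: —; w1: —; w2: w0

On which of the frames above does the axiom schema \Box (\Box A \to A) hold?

none

This is the axiom for shift-reflexivity; its first-order frame correspondent is \forall x \forall y (Rxy \to Ryy).
(F1): fails — Rus but not Rss.
(F2): fails — Rpn but not Rnn.
(F3): fails — Rw2w0 but not Rw0w0.
Valid on no frame.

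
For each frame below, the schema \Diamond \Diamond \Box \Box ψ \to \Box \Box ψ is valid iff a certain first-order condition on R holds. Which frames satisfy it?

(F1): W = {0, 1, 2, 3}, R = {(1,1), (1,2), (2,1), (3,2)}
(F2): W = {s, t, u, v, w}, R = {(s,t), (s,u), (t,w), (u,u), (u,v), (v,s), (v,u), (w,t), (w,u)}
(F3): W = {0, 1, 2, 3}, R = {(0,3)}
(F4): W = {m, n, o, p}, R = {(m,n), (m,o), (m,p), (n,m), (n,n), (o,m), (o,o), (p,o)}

(F1), (F3)

The schema corresponds to a generalized confluence (Geach) condition: \forall x \forall y \forall z ((x R^2 y \wedge x R^2 z) \to \exists w (y R^2 w \wedge z = w)).
(F1): satisfies the condition.
(F2): fails — sR²u, sR²w but no w* with uR²w* and w=w*.
(F3): satisfies the condition.
(F4): fails — nR²m, nR²p but no w with mR²w and p=w.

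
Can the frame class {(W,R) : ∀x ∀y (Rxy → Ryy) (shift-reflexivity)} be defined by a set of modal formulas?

Yes, by □(□q → q)

This is a Sahlqvist condition; the T□ axiom □(□q → q) defines it.
Suppose □(□q→q) is valid. Take Rxy and set V(q)={w : Ryw}. Then at y, □q holds; since □(□q→q) at x, □q→q at y, so q at y, i.e. Ryy.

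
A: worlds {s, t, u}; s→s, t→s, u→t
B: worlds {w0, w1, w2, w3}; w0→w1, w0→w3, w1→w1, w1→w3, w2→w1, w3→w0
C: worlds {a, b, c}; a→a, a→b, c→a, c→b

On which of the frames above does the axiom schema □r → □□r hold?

Frame correspondent (Sahlqvist): ∀x ∀y ∀z (Rxy ∧ Ryz → Rxz) — i.e. transitivity.
A: fails — Rut and Rts but not Rus.
B: fails — Rw1w3 and Rw3w0 but not Rw1w0.
C: satisfies the condition.

C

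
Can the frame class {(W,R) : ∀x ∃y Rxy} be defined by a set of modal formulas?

Yes, by □p → ◇p

This is a Sahlqvist condition; the D axiom □p → ◇p defines it.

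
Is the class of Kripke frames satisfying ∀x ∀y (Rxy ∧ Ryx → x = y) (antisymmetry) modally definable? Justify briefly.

Not definable by any modal formula

If a class were modally definable it would be closed under surjective bounded morphisms (Goldblatt–Thomason).
The 8-cycle (worlds 0,1,2,3,4,5,6,7 with 0→1→2→3→4→5→6→7→0) is antisymmetric. Sending even-indexed worlds to • and odd-indexed worlds to ∘ is a surjective bounded morphism onto the two-world frame with •↔∘, which is not antisymmetric.
So no modal formula (or set of formulas) defines exactly the antisymmetric frames.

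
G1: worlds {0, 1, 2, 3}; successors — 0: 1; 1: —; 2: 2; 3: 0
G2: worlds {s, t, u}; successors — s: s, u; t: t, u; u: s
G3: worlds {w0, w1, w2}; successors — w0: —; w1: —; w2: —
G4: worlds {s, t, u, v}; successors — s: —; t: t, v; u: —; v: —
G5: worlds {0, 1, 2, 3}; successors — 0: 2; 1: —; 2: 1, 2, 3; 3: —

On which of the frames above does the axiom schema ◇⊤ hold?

The schema corresponds to seriality: ∀x ∃y Rxy.
G1: fails — world 1 has no successor.
G2: ✓.
G3: fails — world w0 has no successor.
G4: fails — world s has no successor.
G5: fails — world 1 has no successor.

G2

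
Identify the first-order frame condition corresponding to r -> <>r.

reflexivity

This is frame-equivalent to □r → r (substitute ¬r for r and contrapose).
Suppose □r→r is valid. At any x set V(r)={w : Rxw}. Then □r holds at x, so r holds at x, i.e. Rxx.
Conversely, any frame satisfying forall x Rxx validates the schema.
So the correspondent is reflexivity.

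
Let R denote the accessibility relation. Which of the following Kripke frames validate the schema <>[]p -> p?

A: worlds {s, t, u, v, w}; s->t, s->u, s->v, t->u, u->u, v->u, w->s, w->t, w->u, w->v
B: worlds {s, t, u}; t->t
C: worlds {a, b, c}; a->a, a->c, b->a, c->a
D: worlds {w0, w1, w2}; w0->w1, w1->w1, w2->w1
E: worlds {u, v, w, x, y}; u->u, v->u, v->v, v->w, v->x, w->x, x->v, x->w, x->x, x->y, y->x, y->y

B

Frame correspondent (Sahlqvist): forall x forall y (Rxy -> Ryx) — i.e. symmetry.
A: fails — Rwt but not Rtw.
B: condition met.
C: fails — Rba but not Rab.
D: fails — Rw0w1 but not Rw1w0.
E: fails — Rvw but not Rwv.
Valid on: B.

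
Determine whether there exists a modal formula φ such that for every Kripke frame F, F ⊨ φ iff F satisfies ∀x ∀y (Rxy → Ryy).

Yes, by □(□q → q)

The condition is shift-reflexivity. A defining modal formula is □(□q → q).
Suppose □(□q→q) is valid. Take Rxy and set V(q)={w : Ryw}. Then at y, □q holds; since □(□q→q) at x, □q→q at y, so q at y, i.e. Ryy.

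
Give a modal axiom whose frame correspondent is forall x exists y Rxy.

The condition is seriality. The D schema □s → ◇s defines it.
Suppose □s→◇s is valid. At any x set V(s)=W. Then □s at x, so ◇s at x, so x has a successor.

□s → ◇s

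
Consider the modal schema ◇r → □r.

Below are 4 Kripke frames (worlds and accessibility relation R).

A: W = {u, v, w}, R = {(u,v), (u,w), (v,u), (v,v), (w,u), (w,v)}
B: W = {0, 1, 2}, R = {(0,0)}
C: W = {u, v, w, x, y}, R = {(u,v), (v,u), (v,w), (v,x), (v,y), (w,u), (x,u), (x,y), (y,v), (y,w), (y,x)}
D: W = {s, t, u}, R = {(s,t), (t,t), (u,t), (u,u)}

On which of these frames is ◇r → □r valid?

This is the axiom for partial functionality; its first-order frame correspondent is ∀x ∀y ∀z (Rxy ∧ Rxz → y = z).
A: fails — u sees both v and w.
B: holds.
C: fails — v sees both u and w.
D: fails — u sees both t and u.

B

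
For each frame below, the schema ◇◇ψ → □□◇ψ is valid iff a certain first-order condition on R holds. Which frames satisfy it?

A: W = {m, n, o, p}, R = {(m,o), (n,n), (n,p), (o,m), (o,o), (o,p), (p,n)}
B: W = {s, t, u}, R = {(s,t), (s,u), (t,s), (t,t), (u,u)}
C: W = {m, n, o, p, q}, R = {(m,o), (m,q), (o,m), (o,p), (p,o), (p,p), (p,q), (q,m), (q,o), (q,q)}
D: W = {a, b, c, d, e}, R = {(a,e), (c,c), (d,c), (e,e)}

The schema corresponds to a generalized confluence (Geach) condition: ∀x ∀y ∀z ((xR²y ∧ xR²z) → ∃w (y = w ∧ zRw)).
A: fails — mR²m, mR²m but no w with m=w and mRw.
B: fails — sR²s, sR²s but no w with s=w and sRw.
C: fails — mR²m, mR²m but no w with m=w and mRw.
D: ✓.

D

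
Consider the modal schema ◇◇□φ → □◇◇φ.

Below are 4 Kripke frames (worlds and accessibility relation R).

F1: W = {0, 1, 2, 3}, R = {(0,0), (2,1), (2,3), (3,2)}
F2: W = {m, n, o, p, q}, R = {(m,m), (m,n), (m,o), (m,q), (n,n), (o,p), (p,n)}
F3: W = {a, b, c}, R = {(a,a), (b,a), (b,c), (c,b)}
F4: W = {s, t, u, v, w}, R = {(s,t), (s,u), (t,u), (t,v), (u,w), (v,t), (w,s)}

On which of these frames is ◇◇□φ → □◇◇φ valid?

F3

This is the axiom for a generalized confluence (Geach) condition; its first-order frame correspondent is ∀x ∀y ∀z ((xR²y ∧ xRz) → ∃w (yRw ∧ zR²w)).
F1: fails — 2R²2, 2R1 but no w with 2Rw and 1R²w.
F2: fails — mR²m, mRq but no w with mRw and qR²w.
F3: condition met.
F4: fails — sR²u, sRu but no w* with uRw* and uR²w*.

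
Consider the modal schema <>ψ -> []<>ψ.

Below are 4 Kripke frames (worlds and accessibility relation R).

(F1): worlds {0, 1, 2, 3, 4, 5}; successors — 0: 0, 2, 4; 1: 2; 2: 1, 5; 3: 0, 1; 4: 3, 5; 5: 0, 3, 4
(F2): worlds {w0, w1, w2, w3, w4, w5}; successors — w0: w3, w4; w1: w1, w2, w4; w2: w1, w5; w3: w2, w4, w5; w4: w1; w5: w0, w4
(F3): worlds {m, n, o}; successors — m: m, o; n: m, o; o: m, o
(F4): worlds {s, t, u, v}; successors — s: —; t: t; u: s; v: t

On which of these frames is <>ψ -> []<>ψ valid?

This is the axiom for the Euclidean property; its first-order frame correspondent is forall x forall y forall z (Rxy & Rxz -> Ryz).
(F1): fails — R02 and R00 but not R20.
(F2): fails — Rw0w4 and Rw0w4 but not Rw4w4.
(F3): condition met.
(F4): fails — Rus and Rus but not Rss.

(F3)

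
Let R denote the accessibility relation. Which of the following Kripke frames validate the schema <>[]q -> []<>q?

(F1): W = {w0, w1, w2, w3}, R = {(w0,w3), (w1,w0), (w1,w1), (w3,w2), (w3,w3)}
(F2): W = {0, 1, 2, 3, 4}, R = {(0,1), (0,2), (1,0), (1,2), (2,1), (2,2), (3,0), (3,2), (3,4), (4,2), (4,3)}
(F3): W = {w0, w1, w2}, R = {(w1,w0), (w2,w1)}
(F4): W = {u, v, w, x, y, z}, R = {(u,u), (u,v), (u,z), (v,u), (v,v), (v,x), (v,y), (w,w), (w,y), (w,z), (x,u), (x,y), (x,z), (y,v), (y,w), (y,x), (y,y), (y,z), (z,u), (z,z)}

Frame correspondent (Sahlqvist): forall x forall y forall z (Rxy & Rxz -> exists w (Ryw & Rzw)) — i.e. convergence.
(F1): fails — Rw1w1 and Rw1w0 but w1 and w0 have no common successor.
(F2): holds.
(F3): fails — Rw1w0 and Rw1w0 but w0 and w0 have no common successor.
(F4): holds.
Valid on: (F2), (F4).

(F2), (F4)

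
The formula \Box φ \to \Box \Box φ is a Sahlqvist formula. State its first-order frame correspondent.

Transitivity

Suppose □φ→□□φ is valid. Take Rxy, Ryz and set V(φ)={w : Rxw}. Then □φ at x, so □□φ at x, so □φ at y, so φ at z, i.e. Rxz.
Conversely, on a frame with transitivity the schema holds at every world under every valuation.
Frame condition: \forall x \forall y \forall z (Rxy \wedge Ryz \to Rxz).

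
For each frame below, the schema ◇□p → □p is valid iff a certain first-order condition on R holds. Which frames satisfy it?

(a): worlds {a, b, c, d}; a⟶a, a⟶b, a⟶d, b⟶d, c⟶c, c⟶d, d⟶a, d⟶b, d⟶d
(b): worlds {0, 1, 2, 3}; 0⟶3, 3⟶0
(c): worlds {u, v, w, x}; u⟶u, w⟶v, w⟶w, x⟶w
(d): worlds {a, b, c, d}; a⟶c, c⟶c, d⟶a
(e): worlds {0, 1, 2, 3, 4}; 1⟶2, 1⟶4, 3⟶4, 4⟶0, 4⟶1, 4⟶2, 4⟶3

none

This is the axiom for the Euclidean property; its first-order frame correspondent is ∀x ∀y ∀z (Rxy ∧ Rxz → Ryz).
(a): fails — Rab and Rab but not Rbb.
(b): fails — R03 and R03 but not R33.
(c): fails — Rwv and Rww but not Rvw.
(d): fails — Rda and Rda but not Raa.
(e): fails — R12 and R12 but not R22.
Valid on no frame.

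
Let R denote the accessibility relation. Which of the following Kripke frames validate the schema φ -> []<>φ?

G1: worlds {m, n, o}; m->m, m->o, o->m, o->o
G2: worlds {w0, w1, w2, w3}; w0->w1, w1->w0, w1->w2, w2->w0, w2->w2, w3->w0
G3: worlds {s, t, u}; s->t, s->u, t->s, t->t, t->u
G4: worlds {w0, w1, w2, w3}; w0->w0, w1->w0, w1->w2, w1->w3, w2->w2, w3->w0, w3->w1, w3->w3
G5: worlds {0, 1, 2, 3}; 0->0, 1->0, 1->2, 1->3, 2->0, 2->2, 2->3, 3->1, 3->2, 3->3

G1

The schema corresponds to symmetry: forall x forall y (Rxy -> Ryx).
G1: holds.
G2: fails — Rw1w2 but not Rw2w1.
G3: fails — Rtu but not Rut.
G4: fails — Rw1w2 but not Rw2w1.
G5: fails — R10 but not R01.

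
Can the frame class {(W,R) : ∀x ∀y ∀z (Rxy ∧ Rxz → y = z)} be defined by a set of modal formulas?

This is a Sahlqvist condition; the CD axiom ◇p → □p defines it.
Suppose ◇p→□p is valid. Take Rxy, Rxz and set V(p)={y}. Then ◇p at x, so □p at x, so p at z, i.e. z=y.

Yes, by ◇p → □p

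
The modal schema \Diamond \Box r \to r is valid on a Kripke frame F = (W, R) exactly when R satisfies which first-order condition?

This schema is equivalent to the B axiom r → □◇r.
It corresponds to symmetry: \forall x \forall y (Rxy \to Ryx).

symmetry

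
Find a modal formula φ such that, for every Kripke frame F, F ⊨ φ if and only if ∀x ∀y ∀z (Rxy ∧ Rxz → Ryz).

◇r → □◇r

A defining formula is ◇r → □◇r (the 5 axiom).
Suppose ◇r→□◇r is valid. Take Rxy, Rxz and set V(r)={y}. Then ◇r at x, so □◇r at x, so ◇r at z, so some w with Rzw has r; w=y, i.e. Rzy. By symmetry of the argument, Ryz.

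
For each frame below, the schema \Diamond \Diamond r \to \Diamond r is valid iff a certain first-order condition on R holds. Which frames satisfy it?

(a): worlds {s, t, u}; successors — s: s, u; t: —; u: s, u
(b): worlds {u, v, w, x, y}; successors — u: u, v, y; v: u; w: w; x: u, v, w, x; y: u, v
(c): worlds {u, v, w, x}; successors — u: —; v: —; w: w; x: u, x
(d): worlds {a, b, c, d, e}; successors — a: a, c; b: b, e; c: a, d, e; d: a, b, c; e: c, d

This is the axiom for transitivity; its first-order frame correspondent is \forall x \forall y \forall z (Rxy \wedge Ryz \to Rxz).
(a): condition met.
(b): fails — Rvu and Ruv but not Rvv.
(c): condition met.
(d): fails — Rcd and Rdc but not Rcc.

(a), (c)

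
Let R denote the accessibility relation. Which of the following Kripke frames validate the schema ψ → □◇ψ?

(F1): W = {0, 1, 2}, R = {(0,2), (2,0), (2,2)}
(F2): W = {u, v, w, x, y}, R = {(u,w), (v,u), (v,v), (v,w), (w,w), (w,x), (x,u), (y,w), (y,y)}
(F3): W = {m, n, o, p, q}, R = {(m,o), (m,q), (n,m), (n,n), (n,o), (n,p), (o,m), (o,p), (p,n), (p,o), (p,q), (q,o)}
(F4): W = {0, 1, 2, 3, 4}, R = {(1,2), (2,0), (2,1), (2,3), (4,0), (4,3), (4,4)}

(F1)

Frame correspondent (Sahlqvist): ∀x ∀y (Rxy → Ryx) — i.e. symmetry.
(F1): ✓.
(F2): fails — Ruw but not Rwu.
(F3): fails — Rno but not Ron.
(F4): fails — R23 but not R32.
Valid on: (F1).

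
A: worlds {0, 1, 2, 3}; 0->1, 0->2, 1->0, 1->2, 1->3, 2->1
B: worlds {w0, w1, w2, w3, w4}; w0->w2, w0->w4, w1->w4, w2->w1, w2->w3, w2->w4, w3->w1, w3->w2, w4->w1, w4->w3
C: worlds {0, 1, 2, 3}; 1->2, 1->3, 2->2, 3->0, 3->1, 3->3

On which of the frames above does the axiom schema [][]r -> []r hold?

C

This is the axiom for density; its first-order frame correspondent is forall x forall y (Rxy -> exists z (Rxz & Rzy)).
A: fails — R10 but no z with R1z and Rz0.
B: fails — Rw3w2 but no z with Rw3z and Rzw2.
C: satisfies the condition.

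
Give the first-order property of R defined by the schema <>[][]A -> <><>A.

This is a Sahlqvist (Geach-type) schema ◇^1□^2A → □^0◇^2A.
First-order correspondent: forall x forall y (xRy -> exists w (y R^2 w & x R^2 w)).

forall x forall y (xRy -> exists w (y R^2 w & x R^2 w))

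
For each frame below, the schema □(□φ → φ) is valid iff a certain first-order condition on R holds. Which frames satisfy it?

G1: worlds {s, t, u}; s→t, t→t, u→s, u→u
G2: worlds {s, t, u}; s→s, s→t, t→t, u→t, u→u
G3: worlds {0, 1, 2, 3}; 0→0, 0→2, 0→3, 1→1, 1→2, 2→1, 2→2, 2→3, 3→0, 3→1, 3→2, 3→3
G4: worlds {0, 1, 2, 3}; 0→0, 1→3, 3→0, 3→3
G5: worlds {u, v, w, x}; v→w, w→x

This is the axiom for shift-reflexivity; its first-order frame correspondent is ∀x ∀y (Rxy → Ryy).
G1: fails — Rus but not Rss.
G2: condition met.
G3: condition met.
G4: condition met.
G5: fails — Rwx but not Rxx.
Valid on: G2, G3, G4.

G2, G3, G4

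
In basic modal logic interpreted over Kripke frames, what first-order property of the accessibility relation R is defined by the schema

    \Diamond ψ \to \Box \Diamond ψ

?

Suppose ◇ψ→□◇ψ is valid. Take Rxy, Rxz and set V(ψ)={y}. Then ◇ψ at x, so □◇ψ at x, so ◇ψ at z, so some w with Rzw has ψ; w=y, i.e. Rzy. By symmetry of the argument, Ryz.

the Euclidean property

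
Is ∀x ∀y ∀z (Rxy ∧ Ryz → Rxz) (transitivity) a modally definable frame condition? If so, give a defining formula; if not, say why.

This is a Sahlqvist condition; the 4 axiom □q → □□q defines it.
Suppose □q→□□q is valid. Take Rxy, Ryz and set V(q)={w : Rxw}. Then □q at x, so □□q at x, so □q at y, so q at z, i.e. Rxz.

Yes, by □q → □□q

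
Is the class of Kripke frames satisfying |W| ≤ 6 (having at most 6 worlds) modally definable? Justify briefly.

Not definable by any modal formula

Any modally definable frame class is closed under disjoint unions.
Any modal formula valid on each of 7 disjoint one-world frames is valid on their disjoint union (validity is preserved under disjoint unions). Each one-world frame has |W|=1≤6, but the union has |W|=7.
So the class is not modally definable.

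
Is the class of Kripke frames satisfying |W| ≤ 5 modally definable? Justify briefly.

No — not modally definable

If a class were modally definable it would be closed under disjoint unions (Goldblatt–Thomason).
Any modal formula valid on each of 6 disjoint one-world frames is valid on their disjoint union (validity is preserved under disjoint unions). Each one-world frame has |W|=1≤5, but the union has |W|=6.
So the class is not modally definable.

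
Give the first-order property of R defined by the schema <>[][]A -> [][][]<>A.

This is a Sahlqvist (Geach-type) schema ◇^1□^2A → □^3◇^1A.
First-order correspondent: forall x forall y forall z ((xRy & x R^3 z) -> exists w (y R^2 w & zRw)).

forall x forall y forall z ((xRy & x R^3 z) -> exists w (y R^2 w & zRw))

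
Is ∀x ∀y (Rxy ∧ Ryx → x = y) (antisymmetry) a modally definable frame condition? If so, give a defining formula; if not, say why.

Not modally definable

Any modally definable frame class is closed under surjective bounded morphisms.
The 4-cycle (worlds 0,1,2,3 with 0→1→2→3→0) is antisymmetric. Sending even-indexed worlds to • and odd-indexed worlds to ∘ is a surjective bounded morphism onto the two-world frame with •↔∘, which is not antisymmetric.
Hence antisymmetry is not modally definable.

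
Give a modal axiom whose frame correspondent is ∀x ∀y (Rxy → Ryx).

p → □◇p

The condition is symmetry. The B schema p → □◇p defines it.
Suppose p→□◇p is valid. Take Rxy and set V(p)={x}. Then p at x, so □◇p at x, so ◇p at y, so some z with Ryz has p; z=x, i.e. Ryx.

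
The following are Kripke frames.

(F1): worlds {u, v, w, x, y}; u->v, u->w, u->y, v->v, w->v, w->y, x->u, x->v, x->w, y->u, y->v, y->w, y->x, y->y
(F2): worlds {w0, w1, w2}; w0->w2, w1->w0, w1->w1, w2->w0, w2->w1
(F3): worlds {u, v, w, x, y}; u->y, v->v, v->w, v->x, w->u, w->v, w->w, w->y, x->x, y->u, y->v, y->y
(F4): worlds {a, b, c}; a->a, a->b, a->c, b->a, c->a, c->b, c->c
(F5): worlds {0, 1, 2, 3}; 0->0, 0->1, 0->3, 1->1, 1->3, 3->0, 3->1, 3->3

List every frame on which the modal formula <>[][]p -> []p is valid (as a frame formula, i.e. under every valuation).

Frame correspondent (Sahlqvist): forall x forall y forall z ((xRy & xRz) -> exists w (y R^2 w & z = w)) — i.e. a generalized confluence (Geach) condition.
(F1): fails — uRv, uRw but no t with vR²t and w=t.
(F2): condition met.
(F3): fails — vRx, vRv but no t with xR²t and v=t.
(F4): condition met.
(F5): condition met.
Valid on: (F2), (F4), (F5).

(F2), (F4), (F5)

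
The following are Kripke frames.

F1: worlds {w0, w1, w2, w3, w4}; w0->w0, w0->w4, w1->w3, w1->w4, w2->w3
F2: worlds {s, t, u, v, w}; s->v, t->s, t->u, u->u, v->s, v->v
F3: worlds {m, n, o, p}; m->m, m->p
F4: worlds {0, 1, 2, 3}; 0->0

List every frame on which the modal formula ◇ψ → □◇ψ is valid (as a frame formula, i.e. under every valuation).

F4

Frame correspondent (Sahlqvist): ∀x ∀y ∀z (Rxy ∧ Rxz → Ryz) — i.e. the Euclidean property.
F1: fails — Rw0w4 and Rw0w4 but not Rw4w4.
F2: fails — Rts and Rts but not Rss.
F3: fails — Rmp and Rmm but not Rpm.
F4: holds.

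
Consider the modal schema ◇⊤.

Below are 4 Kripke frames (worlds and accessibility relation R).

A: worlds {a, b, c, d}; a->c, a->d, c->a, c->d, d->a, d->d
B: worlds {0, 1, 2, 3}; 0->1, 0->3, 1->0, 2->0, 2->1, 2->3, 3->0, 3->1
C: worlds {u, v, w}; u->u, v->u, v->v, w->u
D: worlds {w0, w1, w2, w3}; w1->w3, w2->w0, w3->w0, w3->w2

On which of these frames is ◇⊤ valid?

B, C

The schema corresponds to seriality: ∀x ∃y Rxy.
A: fails — world b has no successor.
B: holds.
C: holds.
D: fails — world w0 has no successor.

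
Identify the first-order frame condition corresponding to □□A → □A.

density: ∀x ∀y (Rxy → ∃z (Rxz ∧ Rzy))

Suppose □□A→□A is valid. Take Rxy and set V(A)={w : xR²w}. Then □□A at x, so □A at x, so A at y, i.e. ∃z(Rxz∧Rzy).
Conversely, any frame satisfying ∀x ∀y (Rxy → ∃z (Rxz ∧ Rzy)) validates the schema.
So the correspondent is density.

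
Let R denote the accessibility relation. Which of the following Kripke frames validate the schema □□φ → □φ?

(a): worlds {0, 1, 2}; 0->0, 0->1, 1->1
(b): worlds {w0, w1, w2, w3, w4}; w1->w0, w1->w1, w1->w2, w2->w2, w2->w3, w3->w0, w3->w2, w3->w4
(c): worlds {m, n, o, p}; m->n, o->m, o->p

(a)

This is the axiom for density; its first-order frame correspondent is ∀x ∀y (Rxy → ∃z (Rxz ∧ Rzy)).
(a): condition met.
(b): fails — Rw3w0 but no z with Rw3z and Rzw0.
(c): fails — Rom but no z with Roz and Rzm.
Valid on: (a).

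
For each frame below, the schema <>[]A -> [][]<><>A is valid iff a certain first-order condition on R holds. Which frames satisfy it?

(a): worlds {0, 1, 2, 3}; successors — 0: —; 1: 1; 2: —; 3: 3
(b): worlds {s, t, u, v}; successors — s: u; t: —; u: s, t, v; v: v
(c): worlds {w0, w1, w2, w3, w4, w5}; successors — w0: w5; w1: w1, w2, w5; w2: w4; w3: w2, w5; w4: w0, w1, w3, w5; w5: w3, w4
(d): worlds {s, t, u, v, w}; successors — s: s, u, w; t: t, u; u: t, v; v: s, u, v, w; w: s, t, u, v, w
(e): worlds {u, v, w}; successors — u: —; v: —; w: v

Frame correspondent (Sahlqvist): forall x forall y forall z ((xRy & x R^2 z) -> exists w (yRw & z R^2 w)) — i.e. a generalized confluence (Geach) condition.
(a): condition met.
(b): fails — sRu, sR²t but no w with uRw and tR²w.
(c): fails — w1Rw1, w1R²w3 but no w with w1Rw and w3R²w.
(d): condition met.
(e): condition met.
Valid on: (a), (d), (e).

(a), (d), (e)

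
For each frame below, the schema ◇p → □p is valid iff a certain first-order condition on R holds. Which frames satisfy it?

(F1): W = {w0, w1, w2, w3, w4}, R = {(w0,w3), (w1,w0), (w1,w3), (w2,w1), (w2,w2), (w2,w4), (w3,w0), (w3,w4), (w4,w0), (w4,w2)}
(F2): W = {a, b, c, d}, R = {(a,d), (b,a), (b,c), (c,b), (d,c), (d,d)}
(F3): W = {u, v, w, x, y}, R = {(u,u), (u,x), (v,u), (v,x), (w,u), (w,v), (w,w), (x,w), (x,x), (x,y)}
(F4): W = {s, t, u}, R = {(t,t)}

The schema corresponds to partial functionality: ∀x ∀y ∀z (Rxy ∧ Rxz → y = z).
(F1): fails — w1 sees both w0 and w3.
(F2): fails — b sees both a and c.
(F3): fails — u sees both u and x.
(F4): holds.

(F4)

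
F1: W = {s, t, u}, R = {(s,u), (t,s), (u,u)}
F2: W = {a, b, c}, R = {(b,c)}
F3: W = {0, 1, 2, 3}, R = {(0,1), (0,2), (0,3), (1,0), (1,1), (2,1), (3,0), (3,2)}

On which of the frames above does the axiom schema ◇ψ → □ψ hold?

F1, F2

The schema corresponds to partial functionality: ∀x ∀y ∀z (Rxy ∧ Rxz → y = z).
F1: satisfies the condition.
F2: satisfies the condition.
F3: fails — 0 sees both 1 and 2.
Valid on: F1, F2.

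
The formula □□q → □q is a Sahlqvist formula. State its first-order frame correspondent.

density

Suppose □□q→□q is valid. Take Rxy and set V(q)={w : xR²w}. Then □□q at x, so □q at x, so q at y, i.e. ∃z(Rxz∧Rzy).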